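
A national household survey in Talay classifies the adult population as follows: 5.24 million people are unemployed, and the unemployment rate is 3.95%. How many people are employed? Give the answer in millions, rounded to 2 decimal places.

About 127.42 million are employed.

Labor force = U / u = 5.24 / 0.0395 ≈ 132.66 million.
Employed = labor force − unemployed = 132.66 − 5.24 = 127.42 million.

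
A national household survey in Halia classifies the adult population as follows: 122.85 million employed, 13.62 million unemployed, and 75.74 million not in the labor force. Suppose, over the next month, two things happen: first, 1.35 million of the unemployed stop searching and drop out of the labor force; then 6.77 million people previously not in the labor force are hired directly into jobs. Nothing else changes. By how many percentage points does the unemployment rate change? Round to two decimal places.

Initially, labor force = 122.85 + 13.62 = 136.47 million, so u = 13.62/136.47 = 9.98%.
After the first change, unemployed and labor force both fall by 1.35 → E = 122.85, U = 12.27, labor force = 135.12 million.
After the second change, employed and labor force both rise by 6.77; unemployed unchanged → E = 129.62, U = 12.27, labor force = 141.89 million.
New unemployment rate = 12.27 / 141.89 = 8.65%.
Change = 8.65% − 9.98% = −1.33 percentage points.

The unemployment rate changes by −1.33 percentage points.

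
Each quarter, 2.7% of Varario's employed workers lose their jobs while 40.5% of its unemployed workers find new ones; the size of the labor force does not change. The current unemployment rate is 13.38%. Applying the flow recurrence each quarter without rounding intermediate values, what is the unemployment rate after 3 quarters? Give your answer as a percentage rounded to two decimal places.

With a fixed labor force, u_{t+1} = u_t + s·(1−u_t) − f·u_t = u_t·(1−s−f) + s.
Here 1−s−f = 0.568 and s = 0.027.
u_1 = 0.133800 × 0.568 + 0.027 = 0.102998.
u_2 = 0.102998 × 0.568 + 0.027 = 0.085503.
u_3 = 0.085503 × 0.568 + 0.027 = 0.075566.

Unemployment rate after three quarters ≈ 7.56%.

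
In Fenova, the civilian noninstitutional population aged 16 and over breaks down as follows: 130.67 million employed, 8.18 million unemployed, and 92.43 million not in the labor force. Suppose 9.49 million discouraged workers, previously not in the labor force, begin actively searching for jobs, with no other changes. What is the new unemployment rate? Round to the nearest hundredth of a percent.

Initially, labor force = 130.67 + 8.18 = 138.85 million, so u = 8.18/138.85 = 5.89%.
After the change, unemployed and labor force both rise by 9.49 → E = 130.67, U = 17.67, labor force = 148.34 million.
New unemployment rate = 17.67 / 148.34 = 11.91%.

New unemployment rate ≈ 11.91%.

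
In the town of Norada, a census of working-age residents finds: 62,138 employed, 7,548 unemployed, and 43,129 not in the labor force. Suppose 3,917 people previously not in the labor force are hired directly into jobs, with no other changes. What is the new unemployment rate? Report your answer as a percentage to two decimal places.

New unemployment rate ≈ 10.26%.

Initially, labor force = 62,138 + 7,548 = 69,686, so u = 7,548/69,686 = 10.83%.
After the change, employed and labor force both rise by 3,917; unemployed unchanged → E = 66,055, U = 7,548, labor force = 73,603.
New unemployment rate = 7,548 / 73,603 = 10.26%.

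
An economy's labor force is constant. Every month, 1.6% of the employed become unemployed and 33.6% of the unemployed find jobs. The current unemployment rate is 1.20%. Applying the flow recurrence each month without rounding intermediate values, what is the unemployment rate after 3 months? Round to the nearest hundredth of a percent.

With a fixed labor force, u_{t+1} = u_t + s·(1−u_t) − f·u_t = u_t·(1−s−f) + s.
Here 1−s−f = 0.648 and s = 0.016.
u_1 = 0.012000 × 0.648 + 0.016 = 0.023776.
u_2 = 0.023776 × 0.648 + 0.016 = 0.031407.
u_3 = 0.031407 × 0.648 + 0.016 = 0.036352.

Unemployment rate after three months ≈ 3.64%.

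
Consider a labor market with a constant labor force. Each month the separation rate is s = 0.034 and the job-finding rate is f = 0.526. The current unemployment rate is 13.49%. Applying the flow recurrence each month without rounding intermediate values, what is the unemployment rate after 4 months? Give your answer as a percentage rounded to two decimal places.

With a fixed labor force, u_{t+1} = u_t + s·(1−u_t) − f·u_t = u_t·(1−s−f) + s.
Here 1−s−f = 0.440 and s = 0.034.
u_1 = 0.134900 × 0.440 + 0.034 = 0.093356.
u_2 = 0.093356 × 0.440 + 0.034 = 0.075077.
u_3 = 0.075077 × 0.440 + 0.034 = 0.067034.
u_4 = 0.067034 × 0.440 + 0.034 = 0.063495.

Unemployment rate after four months ≈ 6.35%.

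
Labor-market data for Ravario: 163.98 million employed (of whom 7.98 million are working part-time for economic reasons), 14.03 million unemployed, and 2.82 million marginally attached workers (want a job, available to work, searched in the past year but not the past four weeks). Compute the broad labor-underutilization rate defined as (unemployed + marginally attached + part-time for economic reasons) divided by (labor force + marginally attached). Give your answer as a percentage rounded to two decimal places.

Labor force = 163.98 + 14.03 = 178.01 million.
Numerator = 14.03 + 2.82 + 7.98 = 24.83 million.
Denominator = 178.01 + 2.82 = 180.83 million.
Broad rate = 24.83 / 180.83 = 13.73%.

Broad underutilization rate ≈ 13.73%.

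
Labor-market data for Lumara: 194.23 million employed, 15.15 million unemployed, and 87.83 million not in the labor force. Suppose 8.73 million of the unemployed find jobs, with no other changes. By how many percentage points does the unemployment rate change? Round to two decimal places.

Initially, labor force = 194.23 + 15.15 = 209.38 million, so u = 15.15/209.38 = 7.24%.
After the change, unemployed falls and employed rises by 8.73; labor force unchanged → E = 202.96, U = 6.42, labor force = 209.38 million.
New unemployment rate = 6.42 / 209.38 = 3.07%.
Change = 3.07% − 7.24% = −4.17 percentage points.

The unemployment rate changes by −4.17 percentage points.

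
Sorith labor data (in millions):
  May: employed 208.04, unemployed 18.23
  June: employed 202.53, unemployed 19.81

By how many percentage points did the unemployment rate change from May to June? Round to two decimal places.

May: labor force = 208.04 + 18.23 = 226.27; u = 18.23/226.27 = 8.06%.
June: labor force = 202.53 + 19.81 = 222.34; u = 19.81/222.34 = 8.91%.
Change = 8.91% − 8.06% = +0.85 pp.

The unemployment rate changed by +0.85 percentage points.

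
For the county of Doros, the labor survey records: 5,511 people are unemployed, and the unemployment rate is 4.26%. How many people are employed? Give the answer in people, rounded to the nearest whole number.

Labor force = U / u = 5,511 / 0.0426 ≈ 129,366.
Employed = labor force − unemployed = 129,366 − 5,511 = 123,855.

About 123,855 are employed.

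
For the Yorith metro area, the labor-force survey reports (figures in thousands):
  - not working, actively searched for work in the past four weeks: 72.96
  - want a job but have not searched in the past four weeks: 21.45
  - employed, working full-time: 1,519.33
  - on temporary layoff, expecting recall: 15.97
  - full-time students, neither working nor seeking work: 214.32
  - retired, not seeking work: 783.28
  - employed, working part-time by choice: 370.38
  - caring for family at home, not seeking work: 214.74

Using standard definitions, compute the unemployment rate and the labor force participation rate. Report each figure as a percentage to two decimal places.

Employed = 1,519.33 + 370.38 = 1,889.71 thousand.
Unemployed = 72.96 + 15.97 = 88.93 thousand (jobless and actively searching, or on temporary layoff).
Labor force = 1,889.71 + 88.93 = 1,978.64 thousand.
Not in labor force = 21.45 + 214.32 + 783.28 + 214.74 = 1,233.79 thousand (those not working and not actively searching are outside the labor force — including those who want a job but have given up searching).
Civilian working-age population = 1,978.64 + 1,233.79 = 3,212.43 thousand.
Unemployment rate = 88.93 / 1,978.64 = 4.49%.
Labor force participation rate = 1,978.64 / 3,212.43 = 61.59%.

Unemployment rate ≈ 4.49%; labor force participation rate ≈ 61.59%.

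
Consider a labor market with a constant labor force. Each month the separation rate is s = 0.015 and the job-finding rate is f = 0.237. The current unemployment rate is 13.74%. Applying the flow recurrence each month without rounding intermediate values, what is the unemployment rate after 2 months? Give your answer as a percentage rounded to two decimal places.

With a fixed labor force, u_{t+1} = u_t + s·(1−u_t) − f·u_t = u_t·(1−s−f) + s.
Here 1−s−f = 0.748 and s = 0.015.
u_1 = 0.137400 × 0.748 + 0.015 = 0.117775.
u_2 = 0.117775 × 0.748 + 0.015 = 0.103096.

Unemployment rate after two months ≈ 10.31%.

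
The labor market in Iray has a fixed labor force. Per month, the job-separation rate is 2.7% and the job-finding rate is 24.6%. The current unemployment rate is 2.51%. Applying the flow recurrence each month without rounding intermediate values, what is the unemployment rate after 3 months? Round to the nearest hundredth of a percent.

With a fixed labor force, u_{t+1} = u_t + s·(1−u_t) − f·u_t = u_t·(1−s−f) + s.
Here 1−s−f = 0.727 and s = 0.027.
u_1 = 0.025100 × 0.727 + 0.027 = 0.045248.
u_2 = 0.045248 × 0.727 + 0.027 = 0.059895.
u_3 = 0.059895 × 0.727 + 0.027 = 0.070544.

Unemployment rate after three months ≈ 7.05%.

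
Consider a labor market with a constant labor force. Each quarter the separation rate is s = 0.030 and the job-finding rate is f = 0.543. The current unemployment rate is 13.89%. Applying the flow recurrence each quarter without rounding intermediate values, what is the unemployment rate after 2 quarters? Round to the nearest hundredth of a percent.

Unemployment rate after two quarters ≈ 6.81%.

With a fixed labor force, u_{t+1} = u_t + s·(1−u_t) − f·u_t = u_t·(1−s−f) + s.
Here 1−s−f = 0.427 and s = 0.030.
u_1 = 0.138900 × 0.427 + 0.030 = 0.089310.
u_2 = 0.089310 × 0.427 + 0.030 = 0.068135.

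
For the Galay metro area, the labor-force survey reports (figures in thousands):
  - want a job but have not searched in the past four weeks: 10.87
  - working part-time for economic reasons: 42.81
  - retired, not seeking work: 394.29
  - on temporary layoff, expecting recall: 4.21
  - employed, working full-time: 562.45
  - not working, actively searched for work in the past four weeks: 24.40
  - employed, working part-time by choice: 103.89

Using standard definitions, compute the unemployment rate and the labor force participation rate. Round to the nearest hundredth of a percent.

Employed = 42.81 + 562.45 + 103.89 = 709.15 thousand (anyone who worked, including part-time for economic reasons, counts as employed).
Unemployed = 4.21 + 24.40 = 28.61 thousand (jobless and actively searching, or on temporary layoff).
Labor force = 709.15 + 28.61 = 737.76 thousand.
Not in labor force = 10.87 + 394.29 = 405.16 thousand (those not working and not actively searching are outside the labor force — including those who want a job but have given up searching).
Civilian working-age population = 737.76 + 405.16 = 1,142.92 thousand.
Unemployment rate = 28.61 / 737.76 = 3.88%.
Labor force participation rate = 737.76 / 1,142.92 = 64.55%.

Unemployment rate ≈ 3.88%; labor force participation rate ≈ 64.55%.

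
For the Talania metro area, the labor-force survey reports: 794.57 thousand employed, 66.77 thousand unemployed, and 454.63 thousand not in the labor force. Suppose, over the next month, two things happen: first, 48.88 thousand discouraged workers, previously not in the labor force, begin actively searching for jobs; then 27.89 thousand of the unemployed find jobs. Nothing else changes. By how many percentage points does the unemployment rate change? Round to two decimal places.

Initially, labor force = 794.57 + 66.77 = 861.34 thousand, so u = 66.77/861.34 = 7.75%.
After the first change, unemployed and labor force both rise by 48.88 → E = 794.57, U = 115.65, labor force = 910.22 thousand.
After the second change, unemployed falls and employed rises by 27.89; labor force unchanged → E = 822.46, U = 87.76, labor force = 910.22 thousand.
New unemployment rate = 87.76 / 910.22 = 9.64%.
Change = 9.64% − 7.75% = +1.89 percentage points.

The unemployment rate changes by +1.89 percentage points.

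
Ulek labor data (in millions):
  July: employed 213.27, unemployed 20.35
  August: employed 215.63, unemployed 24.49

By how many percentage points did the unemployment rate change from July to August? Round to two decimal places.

The unemployment rate changed by +1.49 percentage points.

July: labor force = 213.27 + 20.35 = 233.62; u = 20.35/233.62 = 8.71%.
August: labor force = 215.63 + 24.49 = 240.12; u = 24.49/240.12 = 10.20%.
Change = 10.20% − 8.71% = +1.49 pp.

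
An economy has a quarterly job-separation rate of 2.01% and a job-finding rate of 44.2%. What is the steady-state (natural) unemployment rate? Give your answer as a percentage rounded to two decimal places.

Steady-state unemployment rate ≈ 4.35%.

At steady state the flows balance: s·E = f·U, so U/(E+U) = s/(s+f).
u* = 2.01 / (2.01 + 44.2) = 2.01 / 46.21 = 4.35%.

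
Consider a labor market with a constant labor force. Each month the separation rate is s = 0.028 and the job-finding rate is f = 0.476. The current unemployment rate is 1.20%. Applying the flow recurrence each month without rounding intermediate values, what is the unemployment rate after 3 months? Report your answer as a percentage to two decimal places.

With a fixed labor force, u_{t+1} = u_t + s·(1−u_t) − f·u_t = u_t·(1−s−f) + s.
Here 1−s−f = 0.496 and s = 0.028.
u_1 = 0.012000 × 0.496 + 0.028 = 0.033952.
u_2 = 0.033952 × 0.496 + 0.028 = 0.044840.
u_3 = 0.044840 × 0.496 + 0.028 = 0.050241.

Unemployment rate after three months ≈ 5.02%.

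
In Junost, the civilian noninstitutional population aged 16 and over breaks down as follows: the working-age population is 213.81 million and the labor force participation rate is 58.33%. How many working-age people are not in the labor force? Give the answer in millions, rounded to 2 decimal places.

Share not in the labor force = 1 − 0.5833 = 0.4167.
Not in labor force = 0.4167 × 213.81 ≈ 89.09 million.

About 89.09 million are not in the labor force.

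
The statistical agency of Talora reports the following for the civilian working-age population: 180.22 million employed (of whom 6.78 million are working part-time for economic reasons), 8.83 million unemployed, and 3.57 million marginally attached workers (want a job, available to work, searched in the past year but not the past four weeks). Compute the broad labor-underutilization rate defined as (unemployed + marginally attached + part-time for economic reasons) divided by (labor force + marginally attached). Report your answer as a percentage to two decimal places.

Labor force = 180.22 + 8.83 = 189.05 million.
Numerator = 8.83 + 3.57 + 6.78 = 19.18 million.
Denominator = 189.05 + 3.57 = 192.62 million.
Broad rate = 19.18 / 192.62 = 9.96%.

Broad underutilization rate ≈ 9.96%.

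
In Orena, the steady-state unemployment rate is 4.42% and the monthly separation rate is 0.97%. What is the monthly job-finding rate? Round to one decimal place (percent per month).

Job-finding rate ≈ 21.0% per month.

From u* = s/(s+f): f = s·(1−u)/u.
f = 0.97 × (1 − 0.0442) / 0.0442 = 0.9271 / 0.0442 ≈ 21.0% per month.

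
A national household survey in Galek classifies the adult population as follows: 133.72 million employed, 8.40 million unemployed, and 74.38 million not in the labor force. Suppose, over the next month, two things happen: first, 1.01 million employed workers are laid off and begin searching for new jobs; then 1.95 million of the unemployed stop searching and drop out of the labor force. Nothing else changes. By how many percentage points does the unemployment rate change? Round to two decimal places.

Initially, labor force = 133.72 + 8.40 = 142.12 million, so u = 8.40/142.12 = 5.91%.
After the first change, employed falls and unemployed rises by 1.01; labor force unchanged → E = 132.71, U = 9.41, labor force = 142.12 million.
After the second change, unemployed and labor force both fall by 1.95 → E = 132.71, U = 7.46, labor force = 140.17 million.
New unemployment rate = 7.46 / 140.17 = 5.32%.
Change = 5.32% − 5.91% = −0.59 percentage points.

The unemployment rate changes by −0.59 percentage points.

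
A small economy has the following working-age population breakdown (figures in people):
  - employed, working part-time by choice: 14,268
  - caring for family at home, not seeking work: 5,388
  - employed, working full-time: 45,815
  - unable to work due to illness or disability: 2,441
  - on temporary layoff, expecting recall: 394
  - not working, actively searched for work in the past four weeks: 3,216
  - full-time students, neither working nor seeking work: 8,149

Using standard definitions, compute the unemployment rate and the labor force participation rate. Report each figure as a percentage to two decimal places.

Unemployment rate ≈ 5.67%; labor force participation rate ≈ 79.95%.

Employed = 14,268 + 45,815 = 60,083.
Unemployed = 394 + 3,216 = 3,610 (jobless and actively searching, or on temporary layoff).
Labor force = 60,083 + 3,610 = 63,693.
Not in labor force = 5,388 + 2,441 + 8,149 = 15,978 (those not working and not actively searching are outside the labor force).
Civilian working-age population = 63,693 + 15,978 = 79,671.
Unemployment rate = 3,610 / 63,693 = 5.67%.
Labor force participation rate = 63,693 / 79,671 = 79.95%.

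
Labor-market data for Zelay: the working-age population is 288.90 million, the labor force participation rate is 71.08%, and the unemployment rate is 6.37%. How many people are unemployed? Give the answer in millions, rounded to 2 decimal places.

Labor force = 0.7108 × 288.90 = 205.35 million.
Unemployed = 0.0637 × 205.35 ≈ 13.08 million.

About 13.08 million are unemployed.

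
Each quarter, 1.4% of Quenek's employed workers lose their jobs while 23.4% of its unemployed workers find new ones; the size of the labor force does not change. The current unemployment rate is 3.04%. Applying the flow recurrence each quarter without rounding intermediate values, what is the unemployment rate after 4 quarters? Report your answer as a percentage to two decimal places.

With a fixed labor force, u_{t+1} = u_t + s·(1−u_t) − f·u_t = u_t·(1−s−f) + s.
Here 1−s−f = 0.752 and s = 0.014.
u_1 = 0.030400 × 0.752 + 0.014 = 0.036861.
u_2 = 0.036861 × 0.752 + 0.014 = 0.041719.
u_3 = 0.041719 × 0.752 + 0.014 = 0.045373.
u_4 = 0.045373 × 0.752 + 0.014 = 0.048120.

Unemployment rate after four quarters ≈ 4.81%.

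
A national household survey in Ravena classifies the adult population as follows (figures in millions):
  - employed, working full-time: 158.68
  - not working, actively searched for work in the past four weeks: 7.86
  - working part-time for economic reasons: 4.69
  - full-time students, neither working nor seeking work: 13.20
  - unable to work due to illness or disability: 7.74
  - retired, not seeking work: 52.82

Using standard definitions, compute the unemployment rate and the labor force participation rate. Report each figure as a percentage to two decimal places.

Employed = 158.68 + 4.69 = 163.37 million (anyone who worked, including part-time for economic reasons, counts as employed).
Unemployed = 7.86 million.
Labor force = 163.37 + 7.86 = 171.23 million.
Not in labor force = 13.20 + 7.74 + 52.82 = 73.76 million (those not working and not actively searching are outside the labor force).
Civilian working-age population = 171.23 + 73.76 = 244.99 million.
Unemployment rate = 7.86 / 171.23 = 4.59%.
Labor force participation rate = 171.23 / 244.99 = 69.89%.

Unemployment rate ≈ 4.59%; labor force participation rate ≈ 69.89%.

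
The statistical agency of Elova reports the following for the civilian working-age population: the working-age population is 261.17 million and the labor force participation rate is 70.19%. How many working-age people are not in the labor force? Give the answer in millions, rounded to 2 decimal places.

About 77.85 million are not in the labor force.

Share not in the labor force = 1 − 0.7019 = 0.2981.
Not in labor force = 0.2981 × 261.17 ≈ 77.85 million.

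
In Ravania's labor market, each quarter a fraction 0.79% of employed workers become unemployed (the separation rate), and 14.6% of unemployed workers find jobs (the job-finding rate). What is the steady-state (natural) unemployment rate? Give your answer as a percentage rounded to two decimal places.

Steady-state unemployment rate ≈ 5.13%.

At steady state the flows balance: s·E = f·U, so U/(E+U) = s/(s+f).
u* = 0.79 / (0.79 + 14.6) = 0.79 / 15.39 = 5.13%.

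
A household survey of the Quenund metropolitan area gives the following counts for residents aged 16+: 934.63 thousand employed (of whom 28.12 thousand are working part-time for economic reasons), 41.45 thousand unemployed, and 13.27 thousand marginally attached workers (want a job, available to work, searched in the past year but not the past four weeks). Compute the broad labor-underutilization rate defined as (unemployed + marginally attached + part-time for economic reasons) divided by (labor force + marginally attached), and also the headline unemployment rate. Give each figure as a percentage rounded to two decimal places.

Broad underutilization rate ≈ 8.37%; headline unemployment rate ≈ 4.25%.

Labor force = 934.63 + 41.45 = 976.08 thousand.
Numerator = 41.45 + 13.27 + 28.12 = 82.84 thousand.
Denominator = 976.08 + 13.27 = 989.35 thousand.
Broad rate = 82.84 / 989.35 = 8.37%.
Headline unemployment rate = 41.45 / 976.08 = 4.25%.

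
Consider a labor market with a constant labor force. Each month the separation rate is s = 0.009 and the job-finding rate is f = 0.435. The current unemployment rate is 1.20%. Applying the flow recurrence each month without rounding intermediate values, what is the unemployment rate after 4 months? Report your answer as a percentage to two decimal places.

With a fixed labor force, u_{t+1} = u_t + s·(1−u_t) − f·u_t = u_t·(1−s−f) + s.
Here 1−s−f = 0.556 and s = 0.009.
u_1 = 0.012000 × 0.556 + 0.009 = 0.015672.
u_2 = 0.015672 × 0.556 + 0.009 = 0.017714.
u_3 = 0.017714 × 0.556 + 0.009 = 0.018849.
u_4 = 0.018849 × 0.556 + 0.009 = 0.019480.

Unemployment rate after four months ≈ 1.95%.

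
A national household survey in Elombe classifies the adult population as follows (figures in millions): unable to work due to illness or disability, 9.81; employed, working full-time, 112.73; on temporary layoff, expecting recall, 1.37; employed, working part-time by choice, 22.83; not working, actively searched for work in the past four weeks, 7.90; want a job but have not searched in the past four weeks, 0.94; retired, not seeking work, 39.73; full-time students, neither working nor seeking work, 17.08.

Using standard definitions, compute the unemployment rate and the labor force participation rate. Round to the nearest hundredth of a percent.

Unemployment rate ≈ 6.40%; labor force participation rate ≈ 68.19%.

Employed = 112.73 + 22.83 = 135.56 million.
Unemployed = 1.37 + 7.90 = 9.27 million (jobless and actively searching, or on temporary layoff).
Labor force = 135.56 + 9.27 = 144.83 million.
Not in labor force = 9.81 + 0.94 + 39.73 + 17.08 = 67.56 million (those not working and not actively searching are outside the labor force — including those who want a job but have given up searching).
Civilian working-age population = 144.83 + 67.56 = 212.39 million.
Unemployment rate = 9.27 / 144.83 = 6.40%.
Labor force participation rate = 144.83 / 212.39 = 68.19%.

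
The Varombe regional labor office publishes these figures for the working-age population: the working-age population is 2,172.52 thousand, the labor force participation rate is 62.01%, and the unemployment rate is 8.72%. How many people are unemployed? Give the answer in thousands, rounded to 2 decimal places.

About 117.47 thousand are unemployed.

Labor force = 0.6201 × 2,172.52 = 1,347.18 thousand.
Unemployed = 0.0872 × 1,347.18 ≈ 117.47 thousand.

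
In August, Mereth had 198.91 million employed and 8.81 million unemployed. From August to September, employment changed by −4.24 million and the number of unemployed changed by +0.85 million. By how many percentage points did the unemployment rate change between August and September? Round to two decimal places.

The unemployment rate changed by +0.49 percentage points.

August: labor force = 198.91 + 8.81 = 207.72; u = 8.81/207.72 = 4.24%.
September: labor force = 194.67 + 9.66 = 204.33; u = 9.66/204.33 = 4.73%.
Change = 4.73% − 4.24% = +0.49 pp.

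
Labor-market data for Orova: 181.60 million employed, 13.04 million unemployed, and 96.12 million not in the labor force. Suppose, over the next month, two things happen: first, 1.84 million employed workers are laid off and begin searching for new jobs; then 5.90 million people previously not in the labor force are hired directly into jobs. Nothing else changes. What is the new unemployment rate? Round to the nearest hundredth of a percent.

New unemployment rate ≈ 7.42%.

Initially, labor force = 181.60 + 13.04 = 194.64 million, so u = 13.04/194.64 = 6.70%.
After the first change, employed falls and unemployed rises by 1.84; labor force unchanged → E = 179.76, U = 14.88, labor force = 194.64 million.
After the second change, employed and labor force both rise by 5.90; unemployed unchanged → E = 185.66, U = 14.88, labor force = 200.54 million.
New unemployment rate = 14.88 / 200.54 = 7.42%.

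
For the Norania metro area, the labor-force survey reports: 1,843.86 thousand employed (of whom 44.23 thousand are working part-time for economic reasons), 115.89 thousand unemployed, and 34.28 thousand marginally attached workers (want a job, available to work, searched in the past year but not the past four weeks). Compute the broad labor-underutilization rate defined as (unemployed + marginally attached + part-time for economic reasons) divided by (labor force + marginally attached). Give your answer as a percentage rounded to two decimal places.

Broad underutilization rate ≈ 9.75%.

Labor force = 1,843.86 + 115.89 = 1,959.75 thousand.
Numerator = 115.89 + 34.28 + 44.23 = 194.40 thousand.
Denominator = 1,959.75 + 34.28 = 1,994.03 thousand.
Broad rate = 194.40 / 1,994.03 = 9.75%.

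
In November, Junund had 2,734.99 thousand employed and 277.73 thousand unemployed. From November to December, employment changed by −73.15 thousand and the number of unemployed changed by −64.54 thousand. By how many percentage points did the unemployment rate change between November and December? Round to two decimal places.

November: labor force = 2,734.99 + 277.73 = 3,012.72; u = 277.73/3,012.72 = 9.22%.
December: labor force = 2,661.84 + 213.19 = 2,875.03; u = 213.19/2,875.03 = 7.42%.
Change = 7.42% − 9.22% = −1.80 pp.

The unemployment rate changed by −1.80 percentage points.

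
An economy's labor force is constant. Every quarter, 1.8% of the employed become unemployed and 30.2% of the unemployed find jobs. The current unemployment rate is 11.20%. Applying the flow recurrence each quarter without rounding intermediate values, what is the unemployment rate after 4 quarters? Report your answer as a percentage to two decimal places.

Unemployment rate after four quarters ≈ 6.82%.

With a fixed labor force, u_{t+1} = u_t + s·(1−u_t) − f·u_t = u_t·(1−s−f) + s.
Here 1−s−f = 0.680 and s = 0.018.
u_1 = 0.112000 × 0.680 + 0.018 = 0.094160.
u_2 = 0.094160 × 0.680 + 0.018 = 0.082029.
u_3 = 0.082029 × 0.680 + 0.018 = 0.073780.
u_4 = 0.073780 × 0.680 + 0.018 = 0.068170.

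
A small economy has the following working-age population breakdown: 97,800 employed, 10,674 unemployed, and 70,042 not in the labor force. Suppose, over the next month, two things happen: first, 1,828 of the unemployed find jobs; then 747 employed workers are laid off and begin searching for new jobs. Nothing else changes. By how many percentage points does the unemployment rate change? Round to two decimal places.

The unemployment rate changes by −1.00 percentage points.

Initially, labor force = 97,800 + 10,674 = 108,474, so u = 10,674/108,474 = 9.84%.
After the first change, unemployed falls and employed rises by 1,828; labor force unchanged → E = 99,628, U = 8,846, labor force = 108,474.
After the second change, employed falls and unemployed rises by 747; labor force unchanged → E = 98,881, U = 9,593, labor force = 108,474.
New unemployment rate = 9,593 / 108,474 = 8.84%.
Change = 8.84% − 9.84% = −1.00 percentage points.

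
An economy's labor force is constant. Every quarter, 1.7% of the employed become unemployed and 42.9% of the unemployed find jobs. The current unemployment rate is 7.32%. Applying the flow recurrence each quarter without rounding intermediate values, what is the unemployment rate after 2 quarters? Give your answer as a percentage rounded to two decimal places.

With a fixed labor force, u_{t+1} = u_t + s·(1−u_t) − f·u_t = u_t·(1−s−f) + s.
Here 1−s−f = 0.554 and s = 0.017.
u_1 = 0.073200 × 0.554 + 0.017 = 0.057553.
u_2 = 0.057553 × 0.554 + 0.017 = 0.048884.

Unemployment rate after two quarters ≈ 4.89%.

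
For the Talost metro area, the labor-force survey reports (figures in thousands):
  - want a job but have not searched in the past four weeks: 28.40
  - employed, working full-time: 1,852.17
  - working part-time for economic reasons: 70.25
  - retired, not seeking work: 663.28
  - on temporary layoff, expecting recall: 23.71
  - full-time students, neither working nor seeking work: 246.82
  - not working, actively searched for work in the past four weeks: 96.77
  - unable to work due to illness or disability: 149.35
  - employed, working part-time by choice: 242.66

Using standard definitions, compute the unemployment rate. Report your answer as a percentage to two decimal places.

Employed = 1,852.17 + 70.25 + 242.66 = 2,165.08 thousand (anyone who worked, including part-time for economic reasons, counts as employed).
Unemployed = 23.71 + 96.77 = 120.48 thousand (jobless and actively searching, or on temporary layoff).
Labor force = 2,165.08 + 120.48 = 2,285.56 thousand.
Unemployment rate = 120.48 / 2,285.56 = 5.27%.

Unemployment rate ≈ 5.27%.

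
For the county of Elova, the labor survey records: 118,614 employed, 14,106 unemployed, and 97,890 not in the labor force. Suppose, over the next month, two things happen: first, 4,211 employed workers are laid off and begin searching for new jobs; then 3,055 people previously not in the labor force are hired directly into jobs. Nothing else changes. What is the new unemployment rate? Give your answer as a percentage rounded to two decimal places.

New unemployment rate ≈ 13.49%.

Initially, labor force = 118,614 + 14,106 = 132,720, so u = 14,106/132,720 = 10.63%.
After the first change, employed falls and unemployed rises by 4,211; labor force unchanged → E = 114,403, U = 18,317, labor force = 132,720.
After the second change, employed and labor force both rise by 3,055; unemployed unchanged → E = 117,458, U = 18,317, labor force = 135,775.
New unemployment rate = 18,317 / 135,775 = 13.49%.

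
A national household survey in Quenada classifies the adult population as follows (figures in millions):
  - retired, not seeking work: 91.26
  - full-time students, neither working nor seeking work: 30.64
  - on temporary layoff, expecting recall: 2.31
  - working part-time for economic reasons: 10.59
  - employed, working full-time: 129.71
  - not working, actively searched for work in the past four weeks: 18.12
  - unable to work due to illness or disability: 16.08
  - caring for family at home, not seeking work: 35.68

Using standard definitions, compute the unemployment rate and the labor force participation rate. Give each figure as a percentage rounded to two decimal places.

Unemployment rate ≈ 12.71%; labor force participation rate ≈ 48.07%.

Employed = 10.59 + 129.71 = 140.30 million (anyone who worked, including part-time for economic reasons, counts as employed).
Unemployed = 2.31 + 18.12 = 20.43 million (jobless and actively searching, or on temporary layoff).
Labor force = 140.30 + 20.43 = 160.73 million.
Not in labor force = 91.26 + 30.64 + 16.08 + 35.68 = 173.66 million (those not working and not actively searching are outside the labor force).
Civilian working-age population = 160.73 + 173.66 = 334.39 million.
Unemployment rate = 20.43 / 160.73 = 12.71%.
Labor force participation rate = 160.73 / 334.39 = 48.07%.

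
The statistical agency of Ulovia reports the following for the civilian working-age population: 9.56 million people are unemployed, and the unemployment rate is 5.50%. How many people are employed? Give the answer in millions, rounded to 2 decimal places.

Labor force = U / u = 9.56 / 0.0550 ≈ 173.82 million.
Employed = labor force − unemployed = 173.82 − 9.56 = 164.26 million.

About 164.26 million are employed.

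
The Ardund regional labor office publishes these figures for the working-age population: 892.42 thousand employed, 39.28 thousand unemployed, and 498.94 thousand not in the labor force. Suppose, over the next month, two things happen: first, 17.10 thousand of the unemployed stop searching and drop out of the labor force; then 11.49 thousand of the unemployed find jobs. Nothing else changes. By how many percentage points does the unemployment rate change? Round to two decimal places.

The unemployment rate changes by −3.05 percentage points.

Initially, labor force = 892.42 + 39.28 = 931.70 thousand, so u = 39.28/931.70 = 4.22%.
After the first change, unemployed and labor force both fall by 17.10 → E = 892.42, U = 22.18, labor force = 914.60 thousand.
After the second change, unemployed falls and employed rises by 11.49; labor force unchanged → E = 903.91, U = 10.69, labor force = 914.60 thousand.
New unemployment rate = 10.69 / 914.60 = 1.17%.
Change = 1.17% − 4.22% = −3.05 percentage points.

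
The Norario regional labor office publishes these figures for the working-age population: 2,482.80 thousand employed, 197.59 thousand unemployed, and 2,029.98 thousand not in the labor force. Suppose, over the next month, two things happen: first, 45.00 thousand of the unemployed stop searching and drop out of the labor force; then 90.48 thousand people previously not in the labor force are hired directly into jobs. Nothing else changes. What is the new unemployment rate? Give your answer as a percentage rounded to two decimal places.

New unemployment rate ≈ 5.60%.

Initially, labor force = 2,482.80 + 197.59 = 2,680.39 thousand, so u = 197.59/2,680.39 = 7.37%.
After the first change, unemployed and labor force both fall by 45.00 → E = 2,482.80, U = 152.59, labor force = 2,635.39 thousand.
After the second change, employed and labor force both rise by 90.48; unemployed unchanged → E = 2,573.28, U = 152.59, labor force = 2,725.87 thousand.
New unemployment rate = 152.59 / 2,725.87 = 5.60%.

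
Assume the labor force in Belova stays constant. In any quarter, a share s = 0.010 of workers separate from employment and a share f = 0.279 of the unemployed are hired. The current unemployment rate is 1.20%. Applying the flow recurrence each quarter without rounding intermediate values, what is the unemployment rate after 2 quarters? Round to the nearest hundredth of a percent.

With a fixed labor force, u_{t+1} = u_t + s·(1−u_t) − f·u_t = u_t·(1−s−f) + s.
Here 1−s−f = 0.711 and s = 0.010.
u_1 = 0.012000 × 0.711 + 0.010 = 0.018532.
u_2 = 0.018532 × 0.711 + 0.010 = 0.023176.

Unemployment rate after two quarters ≈ 2.32%.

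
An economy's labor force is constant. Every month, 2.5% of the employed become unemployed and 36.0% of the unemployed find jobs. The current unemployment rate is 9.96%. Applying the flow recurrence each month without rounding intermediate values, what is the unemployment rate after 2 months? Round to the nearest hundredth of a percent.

Unemployment rate after two months ≈ 7.80%.

With a fixed labor force, u_{t+1} = u_t + s·(1−u_t) − f·u_t = u_t·(1−s−f) + s.
Here 1−s−f = 0.615 and s = 0.025.
u_1 = 0.099600 × 0.615 + 0.025 = 0.086254.
u_2 = 0.086254 × 0.615 + 0.025 = 0.078046.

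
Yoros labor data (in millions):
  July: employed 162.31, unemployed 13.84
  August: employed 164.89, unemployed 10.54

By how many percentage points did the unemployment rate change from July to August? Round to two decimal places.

July: labor force = 162.31 + 13.84 = 176.15; u = 13.84/176.15 = 7.86%.
August: labor force = 164.89 + 10.54 = 175.43; u = 10.54/175.43 = 6.01%.
Change = 6.01% − 7.86% = −1.85 pp.

The unemployment rate changed by −1.85 percentage points.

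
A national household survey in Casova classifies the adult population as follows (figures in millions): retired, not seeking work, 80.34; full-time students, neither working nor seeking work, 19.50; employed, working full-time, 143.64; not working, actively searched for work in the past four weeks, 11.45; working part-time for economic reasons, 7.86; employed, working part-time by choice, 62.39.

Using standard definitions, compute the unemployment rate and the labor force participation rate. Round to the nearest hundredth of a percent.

Unemployment rate ≈ 5.08%; labor force participation rate ≈ 69.30%.

Employed = 143.64 + 7.86 + 62.39 = 213.89 million (anyone who worked, including part-time for economic reasons, counts as employed).
Unemployed = 11.45 million.
Labor force = 213.89 + 11.45 = 225.34 million.
Not in labor force = 80.34 + 19.50 = 99.84 million (those not working and not actively searching are outside the labor force).
Civilian working-age population = 225.34 + 99.84 = 325.18 million.
Unemployment rate = 11.45 / 225.34 = 5.08%.
Labor force participation rate = 225.34 / 325.18 = 69.30%.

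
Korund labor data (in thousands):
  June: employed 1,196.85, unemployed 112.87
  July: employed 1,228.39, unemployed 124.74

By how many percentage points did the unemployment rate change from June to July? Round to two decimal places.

June: labor force = 1,196.85 + 112.87 = 1,309.72; u = 112.87/1,309.72 = 8.62%.
July: labor force = 1,228.39 + 124.74 = 1,353.13; u = 124.74/1,353.13 = 9.22%.
Change = 9.22% − 8.62% = +0.60 pp.

The unemployment rate changed by +0.60 percentage points.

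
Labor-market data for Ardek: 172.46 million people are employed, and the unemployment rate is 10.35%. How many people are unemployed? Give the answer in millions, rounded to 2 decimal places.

About 19.91 million are unemployed.

Let U be the number unemployed. The labor force is E + U, and U/(E+U) = 0.1035.
So U = 0.1035 × 172.46 / (1 − 0.1035) = 17.8496 / 0.8965 ≈ 19.91 million.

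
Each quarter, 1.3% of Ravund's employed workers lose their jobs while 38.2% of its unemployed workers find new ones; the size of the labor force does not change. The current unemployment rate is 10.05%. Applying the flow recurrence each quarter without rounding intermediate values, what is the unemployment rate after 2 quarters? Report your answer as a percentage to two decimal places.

Unemployment rate after two quarters ≈ 5.77%.

With a fixed labor force, u_{t+1} = u_t + s·(1−u_t) − f·u_t = u_t·(1−s−f) + s.
Here 1−s−f = 0.605 and s = 0.013.
u_1 = 0.100500 × 0.605 + 0.013 = 0.073803.
u_2 = 0.073803 × 0.605 + 0.013 = 0.057651.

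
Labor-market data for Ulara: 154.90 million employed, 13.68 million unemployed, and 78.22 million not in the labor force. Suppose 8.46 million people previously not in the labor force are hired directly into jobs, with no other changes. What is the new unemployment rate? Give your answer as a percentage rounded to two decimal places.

Initially, labor force = 154.90 + 13.68 = 168.58 million, so u = 13.68/168.58 = 8.11%.
After the change, employed and labor force both rise by 8.46; unemployed unchanged → E = 163.36, U = 13.68, labor force = 177.04 million.
New unemployment rate = 13.68 / 177.04 = 7.73%.

New unemployment rate ≈ 7.73%.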